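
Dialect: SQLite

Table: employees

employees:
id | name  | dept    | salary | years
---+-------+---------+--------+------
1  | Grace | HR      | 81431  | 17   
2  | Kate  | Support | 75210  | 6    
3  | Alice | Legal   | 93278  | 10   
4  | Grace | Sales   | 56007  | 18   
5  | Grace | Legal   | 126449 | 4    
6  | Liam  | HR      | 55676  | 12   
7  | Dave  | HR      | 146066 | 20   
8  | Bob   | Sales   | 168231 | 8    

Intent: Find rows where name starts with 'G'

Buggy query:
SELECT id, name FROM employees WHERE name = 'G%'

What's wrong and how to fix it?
Bug: Wildcards only work with LIKE; '=' treats '%' as a literal character

Fix: Replace '=' with LIKE so 'G%' is treated as a pattern

Corrected query:
SELECT id, name FROM employees WHERE name LIKE 'G%'

Result:
id | name 
---+------
1  | Grace
4  | Grace
5  | Grace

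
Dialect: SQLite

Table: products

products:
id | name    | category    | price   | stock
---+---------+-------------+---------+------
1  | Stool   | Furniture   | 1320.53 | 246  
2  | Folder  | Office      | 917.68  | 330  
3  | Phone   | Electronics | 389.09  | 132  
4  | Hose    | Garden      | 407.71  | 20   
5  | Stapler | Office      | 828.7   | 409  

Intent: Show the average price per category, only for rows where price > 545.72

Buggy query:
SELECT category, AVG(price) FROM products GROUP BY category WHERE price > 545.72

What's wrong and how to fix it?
Bug: WHERE cannot follow GROUP BY

Fix: Move the WHERE clause before GROUP BY

Corrected query:
SELECT category, AVG(price) FROM products WHERE price > 545.72 GROUP BY category

Result:
category  | AVG(price)
----------+-----------
Furniture | 1320.53   
Office    | 873.19    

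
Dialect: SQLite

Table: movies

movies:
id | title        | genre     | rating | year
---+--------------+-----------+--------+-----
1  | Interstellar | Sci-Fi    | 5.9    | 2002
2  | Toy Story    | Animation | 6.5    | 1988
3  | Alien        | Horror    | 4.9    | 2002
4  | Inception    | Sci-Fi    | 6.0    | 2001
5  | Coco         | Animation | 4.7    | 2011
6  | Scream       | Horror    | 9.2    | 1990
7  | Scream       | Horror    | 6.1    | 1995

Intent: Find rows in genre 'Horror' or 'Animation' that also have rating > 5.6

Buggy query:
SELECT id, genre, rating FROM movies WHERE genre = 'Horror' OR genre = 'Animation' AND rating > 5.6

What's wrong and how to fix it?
Bug: AND binds tighter than OR, so this parses as genre = 'Horror' OR (genre = 'Animation' AND rating > 5.6)

Fix: Group the OR with parentheses (or use IN), then AND the threshold

Corrected query:
SELECT id, genre, rating FROM movies WHERE (genre = 'Horror' OR genre = 'Animation') AND rating > 5.6

Result:
id | genre     | rating
---+-----------+-------
2  | Animation | 6.5   
6  | Horror    | 9.2   
7  | Horror    | 6.1   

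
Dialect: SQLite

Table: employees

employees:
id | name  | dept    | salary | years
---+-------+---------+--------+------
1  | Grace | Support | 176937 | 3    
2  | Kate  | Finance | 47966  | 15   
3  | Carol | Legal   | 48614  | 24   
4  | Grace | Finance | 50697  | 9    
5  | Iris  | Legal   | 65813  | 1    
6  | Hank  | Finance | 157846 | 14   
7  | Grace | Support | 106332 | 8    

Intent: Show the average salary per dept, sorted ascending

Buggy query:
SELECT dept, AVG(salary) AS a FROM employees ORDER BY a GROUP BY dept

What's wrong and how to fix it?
Bug: GROUP BY must precede ORDER BY

Fix: Reorder: SELECT … FROM … GROUP BY … ORDER BY …

Corrected query:
SELECT dept, AVG(salary) AS a FROM employees GROUP BY dept ORDER BY a

Result:
dept    | a       
--------+---------
Legal   | 57213.5 
Finance | 85503   
Support | 141634.5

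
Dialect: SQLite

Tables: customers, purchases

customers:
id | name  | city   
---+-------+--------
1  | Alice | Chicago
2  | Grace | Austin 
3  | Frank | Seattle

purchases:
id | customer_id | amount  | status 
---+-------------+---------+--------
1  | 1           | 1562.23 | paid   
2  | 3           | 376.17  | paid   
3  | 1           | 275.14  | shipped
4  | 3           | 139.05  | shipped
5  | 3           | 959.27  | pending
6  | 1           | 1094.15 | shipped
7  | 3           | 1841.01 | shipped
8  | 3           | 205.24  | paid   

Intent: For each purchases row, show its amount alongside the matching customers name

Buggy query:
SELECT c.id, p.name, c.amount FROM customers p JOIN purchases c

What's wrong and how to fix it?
Bug: JOIN with no ON clause produces a cartesian product; every purchases row pairs with every customers row

Fix: Specify the join condition linking the foreign key to the parent id

Corrected query:
SELECT c.id, p.name, c.amount FROM customers p JOIN purchases c ON c.customer_id = p.id

Result:
id | name  | amount 
---+-------+--------
1  | Alice | 1562.23
2  | Frank | 376.17 
3  | Alice | 275.14 
4  | Frank | 139.05 
5  | Frank | 959.27 
6  | Alice | 1094.15
7  | Frank | 1841.01
8  | Frank | 205.24 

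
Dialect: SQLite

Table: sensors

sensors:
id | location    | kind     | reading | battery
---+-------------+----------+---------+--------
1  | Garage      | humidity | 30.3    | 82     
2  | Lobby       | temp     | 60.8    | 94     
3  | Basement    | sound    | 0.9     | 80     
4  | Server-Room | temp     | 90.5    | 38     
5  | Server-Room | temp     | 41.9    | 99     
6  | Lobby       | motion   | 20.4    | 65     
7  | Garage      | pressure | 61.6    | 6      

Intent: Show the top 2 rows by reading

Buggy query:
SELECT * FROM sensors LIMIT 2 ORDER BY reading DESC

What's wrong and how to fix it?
Bug: LIMIT must come after ORDER BY

Fix: Swap the clauses: ORDER BY first, then LIMIT

Corrected query:
SELECT * FROM sensors ORDER BY reading DESC LIMIT 2

Result:
id | location    | kind     | reading | battery
---+-------------+----------+---------+--------
4  | Server-Room | temp     | 90.5    | 38     
7  | Garage      | pressure | 61.6    | 6      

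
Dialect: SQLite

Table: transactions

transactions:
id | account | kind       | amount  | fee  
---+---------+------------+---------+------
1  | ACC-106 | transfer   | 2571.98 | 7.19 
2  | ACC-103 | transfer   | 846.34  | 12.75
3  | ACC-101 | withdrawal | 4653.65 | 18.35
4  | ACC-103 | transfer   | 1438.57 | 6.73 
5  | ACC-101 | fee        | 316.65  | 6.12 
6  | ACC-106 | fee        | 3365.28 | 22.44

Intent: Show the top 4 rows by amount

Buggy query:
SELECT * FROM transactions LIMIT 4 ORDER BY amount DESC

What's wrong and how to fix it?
Bug: LIMIT must come after ORDER BY

Fix: Sort with ORDER BY, then apply LIMIT

Corrected query:
SELECT * FROM transactions ORDER BY amount DESC LIMIT 4

Result:
id | account | kind       | amount  | fee  
---+---------+------------+---------+------
3  | ACC-101 | withdrawal | 4653.65 | 18.35
6  | ACC-106 | fee        | 3365.28 | 22.44
1  | ACC-106 | transfer   | 2571.98 | 7.19 
4  | ACC-103 | transfer   | 1438.57 | 6.73 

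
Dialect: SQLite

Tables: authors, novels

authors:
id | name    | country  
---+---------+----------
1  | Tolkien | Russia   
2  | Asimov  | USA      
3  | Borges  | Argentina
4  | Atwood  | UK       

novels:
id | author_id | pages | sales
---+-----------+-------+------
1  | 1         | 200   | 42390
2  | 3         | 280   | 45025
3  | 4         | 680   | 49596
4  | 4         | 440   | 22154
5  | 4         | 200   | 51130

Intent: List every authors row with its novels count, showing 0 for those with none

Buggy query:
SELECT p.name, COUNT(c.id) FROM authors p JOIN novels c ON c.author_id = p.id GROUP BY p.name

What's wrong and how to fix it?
Bug: An inner join excludes parents with zero children

Fix: Switch to LEFT JOIN to retain unmatched parent rows

Corrected query:
SELECT p.name, COUNT(c.id) FROM authors p LEFT JOIN novels c ON c.author_id = p.id GROUP BY p.name

Result:
name    | COUNT(c.id)
--------+------------
Asimov  | 0          
Atwood  | 3          
Borges  | 1          
Tolkien | 1          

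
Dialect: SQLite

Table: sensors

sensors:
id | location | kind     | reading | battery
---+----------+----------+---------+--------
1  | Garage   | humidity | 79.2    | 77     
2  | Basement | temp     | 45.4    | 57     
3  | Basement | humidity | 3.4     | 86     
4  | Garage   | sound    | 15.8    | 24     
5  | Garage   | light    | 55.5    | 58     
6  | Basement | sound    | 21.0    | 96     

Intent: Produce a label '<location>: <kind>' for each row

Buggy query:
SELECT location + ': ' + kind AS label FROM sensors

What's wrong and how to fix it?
Bug: '+' is numeric addition; on text columns SQLite converts them to 0 instead of concatenating

Fix: Use the || operator for string concatenation

Corrected query:
SELECT location || ': ' || kind AS label FROM sensors

Result:
label             
------------------
Garage: humidity  
Basement: temp    
Basement: humidity
Garage: sound     
Garage: light     
Basement: sound   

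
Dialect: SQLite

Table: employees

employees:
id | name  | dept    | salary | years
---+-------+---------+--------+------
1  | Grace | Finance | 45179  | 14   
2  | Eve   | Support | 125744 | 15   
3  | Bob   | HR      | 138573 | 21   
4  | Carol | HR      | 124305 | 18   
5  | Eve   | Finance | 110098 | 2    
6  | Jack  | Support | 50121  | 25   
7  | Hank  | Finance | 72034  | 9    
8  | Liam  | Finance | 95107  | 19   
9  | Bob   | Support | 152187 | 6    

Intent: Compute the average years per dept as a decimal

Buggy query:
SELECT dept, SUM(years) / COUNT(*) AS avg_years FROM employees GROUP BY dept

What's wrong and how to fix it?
Bug: Both operands are integers, so '/' performs integer division and truncates

Fix: Cast one side to REAL so the division keeps the fractional part

Corrected query:
SELECT dept, SUM(years) * 1.0 / COUNT(*) AS avg_years FROM employees GROUP BY dept

Result:
dept    | avg_years
--------+----------
Finance | 11       
HR      | 19.5     
Support | 15.333333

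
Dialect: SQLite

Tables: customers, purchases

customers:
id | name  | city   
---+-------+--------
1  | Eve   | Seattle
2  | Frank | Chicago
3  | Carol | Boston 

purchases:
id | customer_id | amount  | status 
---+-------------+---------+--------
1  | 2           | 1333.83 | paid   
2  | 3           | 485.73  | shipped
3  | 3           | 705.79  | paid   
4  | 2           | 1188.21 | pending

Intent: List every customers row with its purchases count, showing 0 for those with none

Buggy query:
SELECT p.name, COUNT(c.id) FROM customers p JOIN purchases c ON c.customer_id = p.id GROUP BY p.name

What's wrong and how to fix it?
Bug: An inner join excludes parents with zero children

Fix: Use LEFT JOIN so parents without children still appear (COUNT(c.id) gives 0)

Corrected query:
SELECT p.name, COUNT(c.id) FROM customers p LEFT JOIN purchases c ON c.customer_id = p.id GROUP BY p.name

Result:
name  | COUNT(c.id)
------+------------
Carol | 2          
Eve   | 0          
Frank | 2          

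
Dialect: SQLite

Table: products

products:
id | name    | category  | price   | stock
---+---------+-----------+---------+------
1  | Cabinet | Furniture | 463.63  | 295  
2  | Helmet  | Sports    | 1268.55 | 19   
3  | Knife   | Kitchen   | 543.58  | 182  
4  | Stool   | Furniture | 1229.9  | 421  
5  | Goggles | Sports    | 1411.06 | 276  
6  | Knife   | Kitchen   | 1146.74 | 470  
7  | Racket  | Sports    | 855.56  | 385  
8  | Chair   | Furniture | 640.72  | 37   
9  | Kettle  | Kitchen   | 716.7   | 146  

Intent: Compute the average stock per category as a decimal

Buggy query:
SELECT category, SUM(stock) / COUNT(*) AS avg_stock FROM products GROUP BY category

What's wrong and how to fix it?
Bug: SUM(stock) and COUNT(*) are both integers; the division truncates the fractional part

Fix: Multiply by 1.0 (or CAST to REAL) to force floating-point division

Corrected query:
SELECT category, SUM(stock) * 1.0 / COUNT(*) AS avg_stock FROM products GROUP BY category

Result:
category  | avg_stock 
----------+-----------
Furniture | 251       
Kitchen   | 266       
Sports    | 226.666667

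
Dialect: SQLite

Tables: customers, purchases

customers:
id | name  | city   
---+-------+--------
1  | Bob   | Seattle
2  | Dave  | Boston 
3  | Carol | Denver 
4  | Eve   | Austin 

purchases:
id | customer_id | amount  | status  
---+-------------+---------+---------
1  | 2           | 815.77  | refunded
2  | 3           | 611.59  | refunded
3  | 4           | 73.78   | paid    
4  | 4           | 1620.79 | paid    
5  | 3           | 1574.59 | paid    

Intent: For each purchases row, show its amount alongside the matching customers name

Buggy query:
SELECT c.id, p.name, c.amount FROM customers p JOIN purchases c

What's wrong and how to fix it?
Bug: Missing join condition: each purchases row is matched to all customers rows instead of just its own

Fix: Specify the join condition linking the foreign key to the parent id

Corrected query:
SELECT c.id, p.name, c.amount FROM customers p JOIN purchases c ON c.customer_id = p.id

Result:
id | name  | amount 
---+-------+--------
1  | Dave  | 815.77 
2  | Carol | 611.59 
3  | Eve   | 73.78  
4  | Eve   | 1620.79
5  | Carol | 1574.59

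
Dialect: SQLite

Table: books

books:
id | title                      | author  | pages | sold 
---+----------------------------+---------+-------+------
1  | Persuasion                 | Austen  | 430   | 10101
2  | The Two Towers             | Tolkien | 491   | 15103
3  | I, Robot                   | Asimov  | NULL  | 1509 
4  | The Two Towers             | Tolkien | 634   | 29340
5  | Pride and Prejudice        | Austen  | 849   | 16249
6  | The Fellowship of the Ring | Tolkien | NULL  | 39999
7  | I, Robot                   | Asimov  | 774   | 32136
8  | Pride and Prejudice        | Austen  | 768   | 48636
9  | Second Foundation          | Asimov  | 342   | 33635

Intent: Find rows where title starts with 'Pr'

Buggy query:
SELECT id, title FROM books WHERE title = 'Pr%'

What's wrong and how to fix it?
Bug: Wildcards only work with LIKE; '=' treats '%' as a literal character

Fix: Use LIKE for wildcard pattern matching

Corrected query:
SELECT id, title FROM books WHERE title LIKE 'Pr%'

Result:
id | title              
---+--------------------
5  | Pride and Prejudice
8  | Pride and Prejudice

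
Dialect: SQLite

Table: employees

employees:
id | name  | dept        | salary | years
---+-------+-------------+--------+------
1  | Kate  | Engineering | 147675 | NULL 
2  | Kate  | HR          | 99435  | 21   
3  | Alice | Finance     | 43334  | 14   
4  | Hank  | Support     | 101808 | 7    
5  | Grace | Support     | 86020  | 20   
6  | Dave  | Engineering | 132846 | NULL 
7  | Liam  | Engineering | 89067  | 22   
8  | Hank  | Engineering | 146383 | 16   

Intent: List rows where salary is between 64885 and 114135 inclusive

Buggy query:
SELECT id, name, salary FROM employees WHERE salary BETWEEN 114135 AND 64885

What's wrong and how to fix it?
Bug: BETWEEN expects the lower bound first; with 114135 AND 64885 the range is empty

Fix: Swap the bounds so the smaller value comes first

Corrected query:
SELECT id, name, salary FROM employees WHERE salary BETWEEN 64885 AND 114135

Result:
id | name  | salary
---+-------+-------
2  | Kate  | 99435 
4  | Hank  | 101808
5  | Grace | 86020 
7  | Liam  | 89067 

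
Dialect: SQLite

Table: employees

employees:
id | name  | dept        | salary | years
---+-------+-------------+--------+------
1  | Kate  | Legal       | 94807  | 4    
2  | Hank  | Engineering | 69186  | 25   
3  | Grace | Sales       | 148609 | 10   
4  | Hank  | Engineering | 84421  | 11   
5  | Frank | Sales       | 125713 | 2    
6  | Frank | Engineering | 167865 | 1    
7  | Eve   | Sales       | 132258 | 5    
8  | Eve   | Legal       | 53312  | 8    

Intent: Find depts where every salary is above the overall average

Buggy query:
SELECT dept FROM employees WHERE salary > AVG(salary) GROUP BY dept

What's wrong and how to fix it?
Bug: WHERE evaluates per row before aggregation, so AVG() is unavailable

Fix: Compute the overall average in a scalar subquery and compare each group's MIN against it in HAVING

Corrected query:
SELECT dept FROM employees GROUP BY dept HAVING MIN(salary) > (SELECT AVG(salary) FROM employees)

Result:
dept 
-----
Sales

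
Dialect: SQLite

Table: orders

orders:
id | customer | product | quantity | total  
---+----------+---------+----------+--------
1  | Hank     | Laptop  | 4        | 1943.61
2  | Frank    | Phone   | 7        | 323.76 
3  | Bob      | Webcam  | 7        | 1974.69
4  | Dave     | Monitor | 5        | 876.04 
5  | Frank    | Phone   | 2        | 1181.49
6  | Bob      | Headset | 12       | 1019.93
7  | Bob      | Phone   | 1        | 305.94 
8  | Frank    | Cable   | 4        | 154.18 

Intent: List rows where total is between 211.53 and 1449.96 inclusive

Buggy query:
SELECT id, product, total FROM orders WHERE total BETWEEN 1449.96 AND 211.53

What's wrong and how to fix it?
Bug: The bounds are reversed; BETWEEN a AND b requires a <= b to match anything

Fix: Swap the bounds so the smaller value comes first

Corrected query:
SELECT id, product, total FROM orders WHERE total BETWEEN 211.53 AND 1449.96

Result:
id | product | total  
---+---------+--------
2  | Phone   | 323.76 
4  | Monitor | 876.04 
5  | Phone   | 1181.49
6  | Headset | 1019.93
7  | Phone   | 305.94 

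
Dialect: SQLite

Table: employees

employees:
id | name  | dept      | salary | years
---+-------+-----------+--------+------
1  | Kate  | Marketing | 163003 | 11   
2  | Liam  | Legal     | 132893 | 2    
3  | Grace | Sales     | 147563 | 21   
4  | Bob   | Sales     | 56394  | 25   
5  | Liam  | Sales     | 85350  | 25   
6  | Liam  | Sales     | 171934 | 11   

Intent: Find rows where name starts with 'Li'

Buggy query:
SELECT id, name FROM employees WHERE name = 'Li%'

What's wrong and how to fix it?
Bug: Wildcards only work with LIKE; '=' treats '%' as a literal character

Fix: Replace '=' with LIKE so 'Li%' is treated as a pattern

Corrected query:
SELECT id, name FROM employees WHERE name LIKE 'Li%'

Result:
id | name
---+-----
2  | Liam
5  | Liam
6  | Liam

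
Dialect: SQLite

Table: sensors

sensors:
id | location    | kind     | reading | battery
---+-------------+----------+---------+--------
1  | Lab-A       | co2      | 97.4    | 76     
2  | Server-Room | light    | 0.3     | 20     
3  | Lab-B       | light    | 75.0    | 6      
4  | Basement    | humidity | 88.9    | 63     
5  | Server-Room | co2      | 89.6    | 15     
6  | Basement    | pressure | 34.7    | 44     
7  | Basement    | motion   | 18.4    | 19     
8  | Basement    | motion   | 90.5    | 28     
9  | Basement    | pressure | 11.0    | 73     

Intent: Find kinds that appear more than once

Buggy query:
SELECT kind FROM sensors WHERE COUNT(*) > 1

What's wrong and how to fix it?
Bug: COUNT(*) is an aggregate and cannot be used in WHERE

Fix: Group first, then use HAVING for the count condition

Corrected query:
SELECT kind FROM sensors GROUP BY kind HAVING COUNT(*) > 1

Result:
kind    
--------
co2     
light   
motion  
pressure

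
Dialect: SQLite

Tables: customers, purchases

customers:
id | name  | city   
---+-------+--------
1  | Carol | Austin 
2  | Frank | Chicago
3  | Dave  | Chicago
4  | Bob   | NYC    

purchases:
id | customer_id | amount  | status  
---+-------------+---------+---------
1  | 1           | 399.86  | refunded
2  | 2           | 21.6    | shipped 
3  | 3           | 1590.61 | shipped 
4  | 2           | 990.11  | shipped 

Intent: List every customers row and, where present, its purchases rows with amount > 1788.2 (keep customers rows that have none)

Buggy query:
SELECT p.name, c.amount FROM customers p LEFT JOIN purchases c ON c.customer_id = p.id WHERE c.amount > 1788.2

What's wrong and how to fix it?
Bug: Filtering c.amount in WHERE discards the NULL rows produced by LEFT JOIN, turning it into an inner join

Fix: Put 'c.amount > 1788.2' in the JOIN's ON clause instead of WHERE

Corrected query:
SELECT p.name, c.amount FROM customers p LEFT JOIN purchases c ON c.customer_id = p.id AND c.amount > 1788.2

Result:
name  | amount
------+-------
Carol | NULL  
Frank | NULL  
Dave  | NULL  
Bob   | NULL  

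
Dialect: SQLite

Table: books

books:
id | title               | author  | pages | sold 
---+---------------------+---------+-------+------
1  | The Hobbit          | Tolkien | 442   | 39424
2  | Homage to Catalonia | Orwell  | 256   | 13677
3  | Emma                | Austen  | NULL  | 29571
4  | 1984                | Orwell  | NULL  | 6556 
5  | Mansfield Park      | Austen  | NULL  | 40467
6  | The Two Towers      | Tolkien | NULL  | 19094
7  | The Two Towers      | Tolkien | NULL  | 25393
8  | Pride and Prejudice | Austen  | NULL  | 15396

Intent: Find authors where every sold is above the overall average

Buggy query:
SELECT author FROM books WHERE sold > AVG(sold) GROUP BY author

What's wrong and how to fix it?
Bug: WHERE evaluates per row before aggregation, so AVG() is unavailable

Fix: Use a subquery for AVG and a HAVING MIN(...) filter so the condition holds for every row in the group

Corrected query:
SELECT author FROM books GROUP BY author HAVING MIN(sold) > (SELECT AVG(sold) FROM books)

Result:
(no rows)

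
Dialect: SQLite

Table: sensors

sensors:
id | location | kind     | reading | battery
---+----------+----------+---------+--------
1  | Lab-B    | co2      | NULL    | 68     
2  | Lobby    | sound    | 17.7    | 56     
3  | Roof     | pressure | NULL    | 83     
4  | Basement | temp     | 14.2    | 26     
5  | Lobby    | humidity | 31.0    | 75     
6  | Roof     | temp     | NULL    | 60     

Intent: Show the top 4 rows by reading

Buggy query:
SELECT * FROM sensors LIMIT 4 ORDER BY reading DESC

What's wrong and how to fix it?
Bug: LIMIT must come after ORDER BY

Fix: Swap the clauses: ORDER BY first, then LIMIT

Corrected query:
SELECT * FROM sensors ORDER BY reading DESC LIMIT 4

Result:
id | location | kind     | reading | battery
---+----------+----------+---------+--------
5  | Lobby    | humidity | 31      | 75     
2  | Lobby    | sound    | 17.7    | 56     
4  | Basement | temp     | 14.2    | 26     
1  | Lab-B    | co2      | NULL    | 68     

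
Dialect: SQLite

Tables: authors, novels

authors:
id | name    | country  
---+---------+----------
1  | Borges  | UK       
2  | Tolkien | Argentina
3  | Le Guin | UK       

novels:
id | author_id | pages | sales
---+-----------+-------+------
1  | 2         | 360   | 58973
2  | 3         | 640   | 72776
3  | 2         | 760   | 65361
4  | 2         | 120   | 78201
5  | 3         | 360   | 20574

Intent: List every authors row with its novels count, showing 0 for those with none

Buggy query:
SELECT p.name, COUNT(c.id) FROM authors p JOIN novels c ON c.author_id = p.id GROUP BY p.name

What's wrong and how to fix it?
Bug: An inner join excludes parents with zero children

Fix: Switch to LEFT JOIN to retain unmatched parent rows

Corrected query:
SELECT p.name, COUNT(c.id) FROM authors p LEFT JOIN novels c ON c.author_id = p.id GROUP BY p.name

Result:
name    | COUNT(c.id)
--------+------------
Borges  | 0          
Le Guin | 2          
Tolkien | 3          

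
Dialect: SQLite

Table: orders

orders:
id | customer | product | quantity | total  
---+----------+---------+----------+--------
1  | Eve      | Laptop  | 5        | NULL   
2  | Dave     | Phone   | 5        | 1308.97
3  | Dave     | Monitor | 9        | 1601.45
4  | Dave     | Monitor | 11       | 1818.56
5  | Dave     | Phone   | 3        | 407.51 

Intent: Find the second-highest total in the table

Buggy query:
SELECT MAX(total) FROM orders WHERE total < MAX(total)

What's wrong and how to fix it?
Bug: MAX(total) on the right of the comparison is an aggregate-in-WHERE error

Fix: Compute the overall MAX in a subquery, then take MAX of rows below it

Corrected query:
SELECT MAX(total) FROM orders WHERE total < (SELECT MAX(total) FROM orders)

Result:
MAX(total)
----------
1601.45   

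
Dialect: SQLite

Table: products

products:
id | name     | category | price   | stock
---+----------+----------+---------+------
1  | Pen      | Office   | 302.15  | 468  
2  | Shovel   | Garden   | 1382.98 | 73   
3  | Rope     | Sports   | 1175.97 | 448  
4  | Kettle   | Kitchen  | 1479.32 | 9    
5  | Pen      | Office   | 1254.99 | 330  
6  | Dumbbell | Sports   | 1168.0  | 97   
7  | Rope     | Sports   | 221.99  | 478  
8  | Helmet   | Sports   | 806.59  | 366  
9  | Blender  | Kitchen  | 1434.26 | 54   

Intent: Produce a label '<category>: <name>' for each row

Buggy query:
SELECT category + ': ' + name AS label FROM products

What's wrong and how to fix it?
Bug: SQLite uses || for string concatenation; + coerces text to numbers (yielding 0)

Fix: Use the || operator for string concatenation

Corrected query:
SELECT category || ': ' || name AS label FROM products

Result:
label           
----------------
Office: Pen     
Garden: Shovel  
Sports: Rope    
Kitchen: Kettle 
Office: Pen     
Sports: Dumbbell
Sports: Rope    
Sports: Helmet  
Kitchen: Blender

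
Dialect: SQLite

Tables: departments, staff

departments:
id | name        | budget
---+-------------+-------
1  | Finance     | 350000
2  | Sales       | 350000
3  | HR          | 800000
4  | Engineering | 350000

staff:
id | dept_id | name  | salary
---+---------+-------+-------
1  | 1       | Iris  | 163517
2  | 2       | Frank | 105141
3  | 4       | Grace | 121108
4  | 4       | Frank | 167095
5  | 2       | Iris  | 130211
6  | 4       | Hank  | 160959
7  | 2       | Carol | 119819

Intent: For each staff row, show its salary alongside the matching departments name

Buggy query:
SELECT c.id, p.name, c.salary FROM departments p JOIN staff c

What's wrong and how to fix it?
Bug: JOIN with no ON clause produces a cartesian product; every staff row pairs with every departments row

Fix: Specify the join condition linking the foreign key to the parent id

Corrected query:
SELECT c.id, p.name, c.salary FROM departments p JOIN staff c ON c.dept_id = p.id

Result:
id | name        | salary
---+-------------+-------
1  | Finance     | 163517
2  | Sales       | 105141
3  | Engineering | 121108
4  | Engineering | 167095
5  | Sales       | 130211
6  | Engineering | 160959
7  | Sales       | 119819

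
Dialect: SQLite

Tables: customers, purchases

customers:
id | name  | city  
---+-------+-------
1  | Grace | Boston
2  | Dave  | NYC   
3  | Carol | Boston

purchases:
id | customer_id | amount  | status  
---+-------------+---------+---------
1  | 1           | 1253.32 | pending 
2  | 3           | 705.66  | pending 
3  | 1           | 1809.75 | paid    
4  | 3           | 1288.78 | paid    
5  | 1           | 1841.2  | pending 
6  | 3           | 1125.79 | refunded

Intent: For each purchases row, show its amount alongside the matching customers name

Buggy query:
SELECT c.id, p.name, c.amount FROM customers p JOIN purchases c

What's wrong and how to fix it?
Bug: Missing join condition: each purchases row is matched to all customers rows instead of just its own

Fix: Specify the join condition linking the foreign key to the parent id

Corrected query:
SELECT c.id, p.name, c.amount FROM customers p JOIN purchases c ON c.customer_id = p.id

Result:
id | name  | amount 
---+-------+--------
1  | Grace | 1253.32
2  | Carol | 705.66 
3  | Grace | 1809.75
4  | Carol | 1288.78
5  | Grace | 1841.2 
6  | Carol | 1125.79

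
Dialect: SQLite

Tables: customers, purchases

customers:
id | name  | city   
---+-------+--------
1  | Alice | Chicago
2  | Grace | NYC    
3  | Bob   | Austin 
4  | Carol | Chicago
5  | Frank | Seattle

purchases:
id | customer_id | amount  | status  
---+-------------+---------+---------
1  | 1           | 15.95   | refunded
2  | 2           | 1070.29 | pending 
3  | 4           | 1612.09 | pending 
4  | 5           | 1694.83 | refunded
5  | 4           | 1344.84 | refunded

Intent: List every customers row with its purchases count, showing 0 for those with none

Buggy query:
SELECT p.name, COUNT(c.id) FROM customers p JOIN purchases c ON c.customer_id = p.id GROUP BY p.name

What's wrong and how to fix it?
Bug: INNER JOIN drops customers rows that have no matching purchases rows

Fix: Use LEFT JOIN so parents without children still appear (COUNT(c.id) gives 0)

Corrected query:
SELECT p.name, COUNT(c.id) FROM customers p LEFT JOIN purchases c ON c.customer_id = p.id GROUP BY p.name

Result:
name  | COUNT(c.id)
------+------------
Alice | 1          
Bob   | 0          
Carol | 2          
Frank | 1          
Grace | 1          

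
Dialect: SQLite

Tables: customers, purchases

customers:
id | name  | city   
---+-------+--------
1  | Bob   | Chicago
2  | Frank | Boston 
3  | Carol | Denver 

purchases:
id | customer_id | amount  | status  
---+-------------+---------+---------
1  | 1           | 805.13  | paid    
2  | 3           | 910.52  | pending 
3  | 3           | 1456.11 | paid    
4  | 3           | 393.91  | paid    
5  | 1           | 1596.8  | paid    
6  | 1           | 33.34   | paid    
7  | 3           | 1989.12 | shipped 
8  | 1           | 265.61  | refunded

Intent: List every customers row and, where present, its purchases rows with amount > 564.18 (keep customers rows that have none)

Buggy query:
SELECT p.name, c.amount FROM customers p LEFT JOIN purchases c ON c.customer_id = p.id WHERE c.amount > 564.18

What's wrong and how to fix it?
Bug: A WHERE condition on the right-hand table after LEFT JOIN drops unmatched parents

Fix: Put 'c.amount > 564.18' in the JOIN's ON clause instead of WHERE

Corrected query:
SELECT p.name, c.amount FROM customers p LEFT JOIN purchases c ON c.customer_id = p.id AND c.amount > 564.18

Result:
name  | amount 
------+--------
Bob   | 805.13 
Bob   | 1596.8 
Frank | NULL   
Carol | 910.52 
Carol | 1456.11
Carol | 1989.12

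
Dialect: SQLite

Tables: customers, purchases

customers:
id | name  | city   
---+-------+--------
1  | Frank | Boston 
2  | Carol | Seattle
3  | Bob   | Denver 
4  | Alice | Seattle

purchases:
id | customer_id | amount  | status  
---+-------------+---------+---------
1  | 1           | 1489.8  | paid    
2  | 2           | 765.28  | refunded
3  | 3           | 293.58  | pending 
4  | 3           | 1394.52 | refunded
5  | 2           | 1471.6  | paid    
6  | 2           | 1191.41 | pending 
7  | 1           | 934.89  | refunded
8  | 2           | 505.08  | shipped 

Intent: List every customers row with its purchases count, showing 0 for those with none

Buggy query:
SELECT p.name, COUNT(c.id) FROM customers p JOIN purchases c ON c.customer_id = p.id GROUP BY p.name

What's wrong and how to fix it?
Bug: An inner join excludes parents with zero children

Fix: Use LEFT JOIN so parents without children still appear (COUNT(c.id) gives 0)

Corrected query:
SELECT p.name, COUNT(c.id) FROM customers p LEFT JOIN purchases c ON c.customer_id = p.id GROUP BY p.name

Result:
name  | COUNT(c.id)
------+------------
Alice | 0          
Bob   | 2          
Carol | 4          
Frank | 2          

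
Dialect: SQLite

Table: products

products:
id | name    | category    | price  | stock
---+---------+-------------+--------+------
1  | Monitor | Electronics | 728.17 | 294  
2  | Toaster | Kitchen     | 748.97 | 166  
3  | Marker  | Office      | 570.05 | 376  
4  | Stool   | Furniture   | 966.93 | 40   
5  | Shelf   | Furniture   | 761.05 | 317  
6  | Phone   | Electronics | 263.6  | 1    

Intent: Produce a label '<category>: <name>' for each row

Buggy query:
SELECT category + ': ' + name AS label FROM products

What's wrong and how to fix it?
Bug: SQLite uses || for string concatenation; + coerces text to numbers (yielding 0)

Fix: Use the || operator for string concatenation

Corrected query:
SELECT category || ': ' || name AS label FROM products

Result:
label               
--------------------
Electronics: Monitor
Kitchen: Toaster    
Office: Marker      
Furniture: Stool    
Furniture: Shelf    
Electronics: Phone  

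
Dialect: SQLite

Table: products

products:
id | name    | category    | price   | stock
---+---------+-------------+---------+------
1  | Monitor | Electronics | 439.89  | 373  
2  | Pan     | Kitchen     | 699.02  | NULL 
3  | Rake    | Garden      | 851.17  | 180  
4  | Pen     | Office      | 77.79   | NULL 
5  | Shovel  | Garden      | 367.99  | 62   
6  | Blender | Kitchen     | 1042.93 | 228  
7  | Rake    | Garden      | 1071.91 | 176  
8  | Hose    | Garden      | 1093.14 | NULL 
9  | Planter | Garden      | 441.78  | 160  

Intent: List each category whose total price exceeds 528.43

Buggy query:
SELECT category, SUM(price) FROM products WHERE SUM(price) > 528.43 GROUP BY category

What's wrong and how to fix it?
Bug: Aggregate functions cannot appear in a WHERE clause

Fix: Move the aggregate condition to a HAVING clause

Corrected query:
SELECT category, SUM(price) FROM products GROUP BY category HAVING SUM(price) > 528.43

Result:
category | SUM(price)
---------+-----------
Garden   | 3825.99   
Kitchen  | 1741.95   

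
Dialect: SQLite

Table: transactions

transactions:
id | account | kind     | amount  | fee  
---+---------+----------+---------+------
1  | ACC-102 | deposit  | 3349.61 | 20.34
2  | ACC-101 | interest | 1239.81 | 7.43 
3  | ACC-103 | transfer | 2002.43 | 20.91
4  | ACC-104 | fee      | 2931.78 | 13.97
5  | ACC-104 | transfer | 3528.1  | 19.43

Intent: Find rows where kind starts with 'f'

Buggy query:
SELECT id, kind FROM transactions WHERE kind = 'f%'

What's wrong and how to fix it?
Bug: '=' compares the literal string including the % character; pattern matching needs LIKE

Fix: Replace '=' with LIKE so 'f%' is treated as a pattern

Corrected query:
SELECT id, kind FROM transactions WHERE kind LIKE 'f%'

Result:
id | kind
---+-----
4  | fee 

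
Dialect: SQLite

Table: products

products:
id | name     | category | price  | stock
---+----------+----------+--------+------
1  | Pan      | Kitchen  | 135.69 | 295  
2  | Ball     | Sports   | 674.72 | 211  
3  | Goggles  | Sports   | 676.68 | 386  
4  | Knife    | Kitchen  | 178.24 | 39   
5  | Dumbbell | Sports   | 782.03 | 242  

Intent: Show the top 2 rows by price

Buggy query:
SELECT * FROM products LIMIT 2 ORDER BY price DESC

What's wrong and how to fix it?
Bug: ORDER BY cannot follow LIMIT; LIMIT is the final clause

Fix: Sort with ORDER BY, then apply LIMIT

Corrected query:
SELECT * FROM products ORDER BY price DESC LIMIT 2

Result:
id | name     | category | price  | stock
---+----------+----------+--------+------
5  | Dumbbell | Sports   | 782.03 | 242  
3  | Goggles  | Sports   | 676.68 | 386  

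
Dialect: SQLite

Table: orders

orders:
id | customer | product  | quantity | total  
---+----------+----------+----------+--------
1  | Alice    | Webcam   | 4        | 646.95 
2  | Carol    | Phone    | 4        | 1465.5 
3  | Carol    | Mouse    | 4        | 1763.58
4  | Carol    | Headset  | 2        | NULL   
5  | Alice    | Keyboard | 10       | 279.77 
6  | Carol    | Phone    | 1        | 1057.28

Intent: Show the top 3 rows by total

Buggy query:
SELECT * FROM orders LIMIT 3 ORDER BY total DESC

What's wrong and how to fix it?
Bug: ORDER BY cannot follow LIMIT; LIMIT is the final clause

Fix: Swap the clauses: ORDER BY first, then LIMIT

Corrected query:
SELECT * FROM orders ORDER BY total DESC LIMIT 3

Result:
id | customer | product | quantity | total  
---+----------+---------+----------+--------
3  | Carol    | Mouse   | 4        | 1763.58
2  | Carol    | Phone   | 4        | 1465.5 
6  | Carol    | Phone   | 1        | 1057.28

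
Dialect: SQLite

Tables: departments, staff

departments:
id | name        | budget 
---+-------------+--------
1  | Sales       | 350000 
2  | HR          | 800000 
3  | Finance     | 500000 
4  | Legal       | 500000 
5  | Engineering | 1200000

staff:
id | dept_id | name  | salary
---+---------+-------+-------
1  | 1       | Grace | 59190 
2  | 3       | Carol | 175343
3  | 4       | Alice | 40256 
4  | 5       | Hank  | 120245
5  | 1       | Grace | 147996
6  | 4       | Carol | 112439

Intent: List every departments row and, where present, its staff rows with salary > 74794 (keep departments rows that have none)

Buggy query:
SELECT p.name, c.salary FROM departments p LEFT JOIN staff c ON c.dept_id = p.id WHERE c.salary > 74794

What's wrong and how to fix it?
Bug: A WHERE condition on the right-hand table after LEFT JOIN drops unmatched parents

Fix: Move the right-table condition into the ON clause so unmatched parents are kept

Corrected query:
SELECT p.name, c.salary FROM departments p LEFT JOIN staff c ON c.dept_id = p.id AND c.salary > 74794

Result:
name        | salary
------------+-------
Sales       | 147996
HR          | NULL  
Finance     | 175343
Legal       | 112439
Engineering | 120245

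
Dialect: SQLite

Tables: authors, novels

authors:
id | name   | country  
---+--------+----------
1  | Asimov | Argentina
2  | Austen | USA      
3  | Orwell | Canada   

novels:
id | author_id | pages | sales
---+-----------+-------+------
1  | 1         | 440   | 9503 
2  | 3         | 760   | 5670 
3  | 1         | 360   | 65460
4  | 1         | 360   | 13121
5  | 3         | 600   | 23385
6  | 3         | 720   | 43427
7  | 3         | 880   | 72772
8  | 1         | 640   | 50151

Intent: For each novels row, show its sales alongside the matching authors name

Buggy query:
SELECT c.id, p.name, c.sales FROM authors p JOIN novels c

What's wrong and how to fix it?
Bug: JOIN with no ON clause produces a cartesian product; every novels row pairs with every authors row

Fix: Specify the join condition linking the foreign key to the parent id

Corrected query:
SELECT c.id, p.name, c.sales FROM authors p JOIN novels c ON c.author_id = p.id

Result:
id | name   | sales
---+--------+------
1  | Asimov | 9503 
2  | Orwell | 5670 
3  | Asimov | 65460
4  | Asimov | 13121
5  | Orwell | 23385
6  | Orwell | 43427
7  | Orwell | 72772
8  | Asimov | 50151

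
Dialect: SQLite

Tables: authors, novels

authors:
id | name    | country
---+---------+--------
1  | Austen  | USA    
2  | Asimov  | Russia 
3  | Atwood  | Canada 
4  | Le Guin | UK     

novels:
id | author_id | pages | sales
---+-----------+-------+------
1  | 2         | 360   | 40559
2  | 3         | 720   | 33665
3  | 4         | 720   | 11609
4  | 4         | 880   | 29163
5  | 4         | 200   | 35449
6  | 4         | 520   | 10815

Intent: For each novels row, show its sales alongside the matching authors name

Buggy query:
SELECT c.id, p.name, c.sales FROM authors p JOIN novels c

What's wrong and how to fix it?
Bug: Missing join condition: each novels row is matched to all authors rows instead of just its own

Fix: Specify the join condition linking the foreign key to the parent id

Corrected query:
SELECT c.id, p.name, c.sales FROM authors p JOIN novels c ON c.author_id = p.id

Result:
id | name    | sales
---+---------+------
1  | Asimov  | 40559
2  | Atwood  | 33665
3  | Le Guin | 11609
4  | Le Guin | 29163
5  | Le Guin | 35449
6  | Le Guin | 10815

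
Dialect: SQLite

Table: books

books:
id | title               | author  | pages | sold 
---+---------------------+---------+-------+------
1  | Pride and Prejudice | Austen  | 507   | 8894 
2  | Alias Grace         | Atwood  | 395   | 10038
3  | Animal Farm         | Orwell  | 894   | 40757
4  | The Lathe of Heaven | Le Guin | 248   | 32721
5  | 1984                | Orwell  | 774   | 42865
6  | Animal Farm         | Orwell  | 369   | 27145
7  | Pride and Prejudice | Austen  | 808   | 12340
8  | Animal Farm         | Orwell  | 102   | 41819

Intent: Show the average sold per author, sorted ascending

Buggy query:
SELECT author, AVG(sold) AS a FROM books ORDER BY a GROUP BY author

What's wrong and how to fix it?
Bug: ORDER BY appears before GROUP BY; SQL clause order requires GROUP BY first

Fix: Move ORDER BY to the end, after GROUP BY

Corrected query:
SELECT author, AVG(sold) AS a FROM books GROUP BY author ORDER BY a

Result:
author  | a      
--------+--------
Atwood  | 10038  
Austen  | 10617  
Le Guin | 32721  
Orwell  | 38146.5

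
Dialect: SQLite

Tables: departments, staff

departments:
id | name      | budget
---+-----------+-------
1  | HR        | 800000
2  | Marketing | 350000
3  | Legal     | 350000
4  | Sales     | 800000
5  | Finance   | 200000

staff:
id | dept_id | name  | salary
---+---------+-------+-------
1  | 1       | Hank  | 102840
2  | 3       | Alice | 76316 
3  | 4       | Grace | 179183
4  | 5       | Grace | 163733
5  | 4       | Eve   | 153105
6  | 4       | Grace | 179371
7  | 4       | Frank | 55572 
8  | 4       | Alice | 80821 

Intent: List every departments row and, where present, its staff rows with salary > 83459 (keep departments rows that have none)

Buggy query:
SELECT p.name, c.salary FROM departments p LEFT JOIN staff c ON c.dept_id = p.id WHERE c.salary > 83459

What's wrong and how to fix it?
Bug: A WHERE condition on the right-hand table after LEFT JOIN drops unmatched parents

Fix: Move the right-table condition into the ON clause so unmatched parents are kept

Corrected query:
SELECT p.name, c.salary FROM departments p LEFT JOIN staff c ON c.dept_id = p.id AND c.salary > 83459

Result:
name      | salary
----------+-------
HR        | 102840
Marketing | NULL  
Legal     | NULL  
Sales     | 153105
Sales     | 179183
Sales     | 179371
Finance   | 163733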